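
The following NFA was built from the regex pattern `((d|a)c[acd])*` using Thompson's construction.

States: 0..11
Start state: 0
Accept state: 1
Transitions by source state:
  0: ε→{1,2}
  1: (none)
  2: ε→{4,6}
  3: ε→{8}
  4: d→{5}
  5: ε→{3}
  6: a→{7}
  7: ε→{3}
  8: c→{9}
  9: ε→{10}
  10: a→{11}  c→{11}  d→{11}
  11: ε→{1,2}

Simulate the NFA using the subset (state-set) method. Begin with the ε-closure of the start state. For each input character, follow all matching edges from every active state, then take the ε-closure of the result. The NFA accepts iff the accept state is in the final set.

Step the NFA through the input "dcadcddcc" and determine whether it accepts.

Answer: ACCEPT

Trace:
S₀ = ε-closure({0}) = {0,1,2,4,6}
'd' @ 1: {3,5,8}
'c' @ 2: {9,10}
'a' @ 3: {1,2,4,6,11}  (accept∈set)
'd' @ 4: {3,5,8}
'c' @ 5: {9,10}
'd' @ 6: {1,2,4,6,11}  (accept∈set)
'd' @ 7: {3,5,8}
'c' @ 8: {9,10}
'c' @ 9: {1,2,4,6,11}  (accept∈set)
after full input: {1,2,4,6,11}  (accept=1 in)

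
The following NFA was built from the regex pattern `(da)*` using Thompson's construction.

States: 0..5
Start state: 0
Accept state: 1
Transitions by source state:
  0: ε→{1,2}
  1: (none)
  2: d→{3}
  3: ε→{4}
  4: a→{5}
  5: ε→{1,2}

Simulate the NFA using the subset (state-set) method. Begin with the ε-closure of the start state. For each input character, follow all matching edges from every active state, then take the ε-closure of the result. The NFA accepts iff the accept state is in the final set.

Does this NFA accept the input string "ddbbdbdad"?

initial (ε-close {0}): {0,1,2}
'd' @ 1: {3,4}
'd' @ 2: {}  — dead — no transitions
rest 'bbdbdad' ignored (set empty)
end set {} — state 1 not in

Answer: REJECT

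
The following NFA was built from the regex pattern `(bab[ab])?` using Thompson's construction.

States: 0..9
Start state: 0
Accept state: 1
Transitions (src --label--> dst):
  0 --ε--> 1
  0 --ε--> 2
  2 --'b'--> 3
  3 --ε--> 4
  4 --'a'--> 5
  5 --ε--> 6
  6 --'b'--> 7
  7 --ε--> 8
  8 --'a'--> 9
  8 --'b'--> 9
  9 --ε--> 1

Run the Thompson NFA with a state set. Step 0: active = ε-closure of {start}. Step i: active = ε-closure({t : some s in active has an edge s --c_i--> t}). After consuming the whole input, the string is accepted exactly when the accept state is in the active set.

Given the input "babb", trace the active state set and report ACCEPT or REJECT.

S₀ = ε-closure({0}) = {0,1,2}
'b' @ 1: {3,4}
'a' @ 2: {5,6}
'b' @ 3: {7,8}
'b' @ 4: {1,9}  [accepting]
end set {1,9} — state 1 in

Answer: ACCEPT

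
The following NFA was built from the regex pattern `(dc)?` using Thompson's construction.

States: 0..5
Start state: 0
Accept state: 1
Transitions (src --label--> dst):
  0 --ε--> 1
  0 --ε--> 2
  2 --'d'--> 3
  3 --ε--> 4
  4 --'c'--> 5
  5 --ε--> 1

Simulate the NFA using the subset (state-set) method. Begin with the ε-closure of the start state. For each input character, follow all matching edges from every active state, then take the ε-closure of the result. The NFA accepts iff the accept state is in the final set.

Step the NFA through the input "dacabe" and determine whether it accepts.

S₀ = ε-closure({0}) = {0,1,2}
'd' @ 1: {3,4}
'a' @ 2: {}  — state set empty
rest 'cabe' ignored (set empty)
end set {} — state 1 not in

Answer: REJECT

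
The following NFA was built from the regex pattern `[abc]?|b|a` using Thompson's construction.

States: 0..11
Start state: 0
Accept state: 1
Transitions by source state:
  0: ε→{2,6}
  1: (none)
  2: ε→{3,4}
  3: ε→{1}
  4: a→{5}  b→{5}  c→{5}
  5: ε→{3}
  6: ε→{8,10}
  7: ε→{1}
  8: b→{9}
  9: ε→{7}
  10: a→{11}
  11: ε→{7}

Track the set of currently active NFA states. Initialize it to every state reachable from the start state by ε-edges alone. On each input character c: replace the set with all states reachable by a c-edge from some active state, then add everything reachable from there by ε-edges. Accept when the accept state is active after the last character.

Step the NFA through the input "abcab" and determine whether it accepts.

Answer: REJECT

Derivation:
initial (ε-close {0}): {0,1,2,3,4,6,8,10}
'a' @ 1: {1,3,5,7,11}  (accept∈set)
'b' @ 2: {}  — state set empty
rest 'cab' ignored (set empty)
after full input: {}  (accept=1 not in)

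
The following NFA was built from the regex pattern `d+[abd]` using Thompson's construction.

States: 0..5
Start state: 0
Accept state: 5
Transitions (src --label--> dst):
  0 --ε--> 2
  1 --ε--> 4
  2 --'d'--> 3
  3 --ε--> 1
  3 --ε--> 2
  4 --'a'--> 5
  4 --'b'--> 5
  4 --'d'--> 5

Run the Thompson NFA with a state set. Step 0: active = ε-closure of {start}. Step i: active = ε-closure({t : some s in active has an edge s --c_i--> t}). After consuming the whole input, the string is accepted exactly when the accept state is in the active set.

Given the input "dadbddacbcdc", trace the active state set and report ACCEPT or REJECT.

initial (ε-close {0}): {0,2}
'd' @ 1: {1,2,3,4}
'a' @ 2: {5}  (accept∈set)
'd' @ 3: {}  — dead — no transitions
rest 'bddacbcdc' ignored (set empty)
after full input: {}  (accept=5 not in)

Answer: REJECT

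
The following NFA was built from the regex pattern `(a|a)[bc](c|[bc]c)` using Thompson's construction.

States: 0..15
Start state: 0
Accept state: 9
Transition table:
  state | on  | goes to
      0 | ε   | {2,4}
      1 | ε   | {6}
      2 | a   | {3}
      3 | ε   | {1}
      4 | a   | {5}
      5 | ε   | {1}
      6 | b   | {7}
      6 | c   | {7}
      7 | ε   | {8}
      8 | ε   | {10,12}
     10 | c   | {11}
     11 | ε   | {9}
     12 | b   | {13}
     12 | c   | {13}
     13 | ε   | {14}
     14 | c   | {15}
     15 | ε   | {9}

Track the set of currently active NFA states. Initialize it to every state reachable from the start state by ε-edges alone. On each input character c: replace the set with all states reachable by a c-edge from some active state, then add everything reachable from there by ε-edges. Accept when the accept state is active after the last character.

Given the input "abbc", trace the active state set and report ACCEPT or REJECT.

initial (ε-close {0}): {0,2,4}
'a' @ 1: {1,3,5,6}
'b' @ 2: {7,8,10,12}
'b' @ 3: {13,14}
'c' @ 4: {9,15}  ✓accept
after full input: {9,15}  (accept=9 in)

Answer: ACCEPT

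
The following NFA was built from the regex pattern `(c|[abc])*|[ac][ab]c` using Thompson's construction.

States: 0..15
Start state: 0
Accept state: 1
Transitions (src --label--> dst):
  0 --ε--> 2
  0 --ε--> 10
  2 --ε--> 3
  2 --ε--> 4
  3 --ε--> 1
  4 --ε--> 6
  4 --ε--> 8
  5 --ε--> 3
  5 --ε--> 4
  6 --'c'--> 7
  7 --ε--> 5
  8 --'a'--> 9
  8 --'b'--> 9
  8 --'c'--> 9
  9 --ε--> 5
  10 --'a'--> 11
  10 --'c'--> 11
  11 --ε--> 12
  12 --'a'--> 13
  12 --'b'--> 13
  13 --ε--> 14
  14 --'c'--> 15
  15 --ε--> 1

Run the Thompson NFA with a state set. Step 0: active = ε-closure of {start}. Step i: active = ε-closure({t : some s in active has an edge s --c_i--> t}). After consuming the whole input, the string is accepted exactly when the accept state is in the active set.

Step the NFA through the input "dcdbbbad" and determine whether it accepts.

start: ε-closure({0}) = {0,1,2,3,4,6,8,10}
'd' @ 1: {}  — state set empty
rest 'cdbbbad' ignored (set empty)
end set {} — state 1 not in

Answer: REJECT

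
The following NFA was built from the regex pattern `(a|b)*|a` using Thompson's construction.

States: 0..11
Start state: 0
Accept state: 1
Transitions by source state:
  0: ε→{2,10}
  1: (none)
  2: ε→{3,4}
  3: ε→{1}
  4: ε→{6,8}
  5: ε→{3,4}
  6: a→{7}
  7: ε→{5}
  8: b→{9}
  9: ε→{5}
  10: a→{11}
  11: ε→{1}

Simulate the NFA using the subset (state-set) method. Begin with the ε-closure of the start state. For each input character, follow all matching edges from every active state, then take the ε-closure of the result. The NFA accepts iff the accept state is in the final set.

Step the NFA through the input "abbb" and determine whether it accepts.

Answer: ACCEPT

Steps:
initial (ε-close {0}): {0,1,2,3,4,6,8,10}
'a' @ 1: {1,3,4,5,6,7,8,11}  (accept∈set)
'b' @ 2: {1,3,4,5,6,8,9}  (accept∈set)
'b' @ 3: {1,3,4,5,6,8,9}  (accept∈set)
'b' @ 4: {1,3,4,5,6,8,9}  (accept∈set)
after full input: {1,3,4,5,6,8,9}  (accept=1 in)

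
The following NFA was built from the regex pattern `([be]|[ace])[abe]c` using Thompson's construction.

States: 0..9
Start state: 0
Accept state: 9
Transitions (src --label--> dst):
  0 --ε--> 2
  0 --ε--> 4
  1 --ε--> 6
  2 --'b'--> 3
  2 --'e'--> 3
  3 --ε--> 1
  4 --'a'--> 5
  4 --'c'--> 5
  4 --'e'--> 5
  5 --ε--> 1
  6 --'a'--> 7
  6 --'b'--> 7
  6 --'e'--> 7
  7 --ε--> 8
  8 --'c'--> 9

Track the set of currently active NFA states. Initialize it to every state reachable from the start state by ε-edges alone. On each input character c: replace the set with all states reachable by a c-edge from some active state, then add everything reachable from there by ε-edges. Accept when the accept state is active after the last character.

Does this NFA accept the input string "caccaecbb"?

Answer: REJECT

Steps:
initial (ε-close {0}): {0,2,4}
'c' @ 1: {1,5,6}
'a' @ 2: {7,8}
'c' @ 3: {9}  ✓accept
'c' @ 4: {}  — dead — no transitions
rest 'aecbb' ignored (set empty)
end set {} — state 9 not in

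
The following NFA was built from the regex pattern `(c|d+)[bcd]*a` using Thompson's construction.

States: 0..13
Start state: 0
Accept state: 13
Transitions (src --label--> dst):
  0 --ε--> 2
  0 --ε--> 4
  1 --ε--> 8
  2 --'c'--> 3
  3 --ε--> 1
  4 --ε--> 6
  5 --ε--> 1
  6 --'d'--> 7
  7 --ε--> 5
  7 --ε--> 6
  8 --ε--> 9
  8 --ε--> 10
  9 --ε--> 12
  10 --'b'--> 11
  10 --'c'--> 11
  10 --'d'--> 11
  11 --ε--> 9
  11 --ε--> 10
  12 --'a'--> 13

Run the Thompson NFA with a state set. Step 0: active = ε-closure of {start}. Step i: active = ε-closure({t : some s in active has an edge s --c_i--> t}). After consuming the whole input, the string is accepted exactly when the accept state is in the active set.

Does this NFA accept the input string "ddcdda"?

Answer: ACCEPT

Derivation:
initial (ε-close {0}): {0,2,4,6}
'd' @ 1: {1,5,6,7,8,9,10,12}
'd' @ 2: {1,5,6,7,8,9,10,11,12}
'c' @ 3: {9,10,11,12}
'd' @ 4: {9,10,11,12}
'd' @ 5: {9,10,11,12}
'a' @ 6: {13}  ✓accept
after full input: {13}  (accept=13 in)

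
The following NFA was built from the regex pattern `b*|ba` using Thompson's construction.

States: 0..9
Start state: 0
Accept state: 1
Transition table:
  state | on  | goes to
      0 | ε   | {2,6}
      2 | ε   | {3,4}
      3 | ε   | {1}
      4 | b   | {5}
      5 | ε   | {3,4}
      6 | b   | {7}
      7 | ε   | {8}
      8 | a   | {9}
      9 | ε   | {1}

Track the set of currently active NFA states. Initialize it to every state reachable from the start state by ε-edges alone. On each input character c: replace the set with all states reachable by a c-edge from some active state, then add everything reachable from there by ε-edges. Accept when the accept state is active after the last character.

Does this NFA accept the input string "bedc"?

Answer: REJECT

Steps:
initial (ε-close {0}): {0,1,2,3,4,6}
'b' @ 1: {1,3,4,5,7,8}  (accept∈set)
'e' @ 2: {}  — state set empty
rest 'dc' ignored (set empty)
end set {} — state 1 not in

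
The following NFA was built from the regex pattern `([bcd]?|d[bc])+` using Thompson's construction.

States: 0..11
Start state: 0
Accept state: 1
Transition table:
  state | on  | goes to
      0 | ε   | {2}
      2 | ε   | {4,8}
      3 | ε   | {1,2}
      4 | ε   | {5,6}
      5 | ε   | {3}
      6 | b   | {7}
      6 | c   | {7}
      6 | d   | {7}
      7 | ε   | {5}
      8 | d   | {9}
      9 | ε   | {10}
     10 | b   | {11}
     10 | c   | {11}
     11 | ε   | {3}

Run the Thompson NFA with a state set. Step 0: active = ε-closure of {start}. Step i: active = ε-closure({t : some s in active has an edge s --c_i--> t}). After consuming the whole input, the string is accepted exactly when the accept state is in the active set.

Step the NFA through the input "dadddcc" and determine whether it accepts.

Answer: REJECT

Trace:
initial (ε-close {0}): {0,1,2,3,4,5,6,8}
'd' @ 1: {1,2,3,4,5,6,7,8,9,10}  (accept∈set)
'a' @ 2: {}  — dead — no transitions
rest 'dddcc' ignored (set empty)
end set {} — state 1 not in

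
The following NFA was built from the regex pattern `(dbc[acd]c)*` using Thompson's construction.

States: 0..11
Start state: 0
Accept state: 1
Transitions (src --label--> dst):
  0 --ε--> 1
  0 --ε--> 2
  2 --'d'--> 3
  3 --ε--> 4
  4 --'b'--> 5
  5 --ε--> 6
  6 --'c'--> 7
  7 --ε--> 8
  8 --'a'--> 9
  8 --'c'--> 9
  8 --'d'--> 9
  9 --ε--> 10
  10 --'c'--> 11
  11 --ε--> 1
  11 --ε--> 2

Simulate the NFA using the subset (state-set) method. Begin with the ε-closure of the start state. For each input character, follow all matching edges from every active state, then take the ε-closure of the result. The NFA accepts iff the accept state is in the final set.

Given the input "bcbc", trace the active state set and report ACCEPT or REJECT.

Answer: REJECT

Derivation:
initial (ε-close {0}): {0,1,2}
'b' @ 1: {}  — dead — no transitions
rest 'cbc' ignored (set empty)
end set {} — state 1 not in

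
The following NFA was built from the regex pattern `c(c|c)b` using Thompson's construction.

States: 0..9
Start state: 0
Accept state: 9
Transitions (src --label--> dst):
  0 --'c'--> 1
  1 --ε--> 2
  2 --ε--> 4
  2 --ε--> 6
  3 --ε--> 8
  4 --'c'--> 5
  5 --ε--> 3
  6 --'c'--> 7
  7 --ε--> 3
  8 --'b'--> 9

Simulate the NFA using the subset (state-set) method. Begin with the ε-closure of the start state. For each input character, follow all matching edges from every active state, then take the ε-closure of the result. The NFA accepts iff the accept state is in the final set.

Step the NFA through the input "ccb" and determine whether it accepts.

initial (ε-close {0}): {0}
'c' @ 1: {1,2,4,6}
'c' @ 2: {3,5,7,8}
'b' @ 3: {9}  [accepting]
end set {9} — state 9 in

Answer: ACCEPT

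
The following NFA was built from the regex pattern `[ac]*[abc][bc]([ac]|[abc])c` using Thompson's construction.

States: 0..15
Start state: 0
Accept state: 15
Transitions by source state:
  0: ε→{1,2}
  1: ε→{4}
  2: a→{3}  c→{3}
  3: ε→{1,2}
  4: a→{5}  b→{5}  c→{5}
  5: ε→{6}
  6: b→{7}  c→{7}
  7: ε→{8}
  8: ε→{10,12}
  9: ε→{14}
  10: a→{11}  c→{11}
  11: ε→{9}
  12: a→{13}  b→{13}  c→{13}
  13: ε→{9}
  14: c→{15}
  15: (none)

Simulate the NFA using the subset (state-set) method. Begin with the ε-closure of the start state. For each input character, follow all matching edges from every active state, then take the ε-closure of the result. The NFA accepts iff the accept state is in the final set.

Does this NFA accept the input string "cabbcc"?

initial (ε-close {0}): {0,1,2,4}
'c' @ 1: {1,2,3,4,5,6}
'a' @ 2: {1,2,3,4,5,6}
'b' @ 3: {5,6,7,8,10,12}
'b' @ 4: {7,8,9,10,12,13,14}
'c' @ 5: {9,11,13,14,15}  (accept∈set)
'c' @ 6: {15}  (accept∈set)
end set {15} — state 15 in

Answer: ACCEPT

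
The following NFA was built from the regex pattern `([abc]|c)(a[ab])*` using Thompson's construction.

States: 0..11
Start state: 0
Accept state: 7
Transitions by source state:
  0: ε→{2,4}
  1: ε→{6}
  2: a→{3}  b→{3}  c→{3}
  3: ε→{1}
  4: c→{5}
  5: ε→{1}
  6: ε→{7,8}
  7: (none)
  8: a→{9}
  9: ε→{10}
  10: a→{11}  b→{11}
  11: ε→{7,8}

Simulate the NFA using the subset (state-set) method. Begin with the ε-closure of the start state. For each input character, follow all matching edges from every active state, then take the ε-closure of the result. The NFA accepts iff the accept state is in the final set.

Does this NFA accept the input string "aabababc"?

Answer: REJECT

Trace:
start: ε-closure({0}) = {0,2,4}
'a' @ 1: {1,3,6,7,8}  [accepting]
'a' @ 2: {9,10}
'b' @ 3: {7,8,11}  [accepting]
'a' @ 4: {9,10}
'b' @ 5: {7,8,11}  [accepting]
'a' @ 6: {9,10}
'b' @ 7: {7,8,11}  [accepting]
'c' @ 8: {}  — dead — no transitions
end set {} — state 7 not in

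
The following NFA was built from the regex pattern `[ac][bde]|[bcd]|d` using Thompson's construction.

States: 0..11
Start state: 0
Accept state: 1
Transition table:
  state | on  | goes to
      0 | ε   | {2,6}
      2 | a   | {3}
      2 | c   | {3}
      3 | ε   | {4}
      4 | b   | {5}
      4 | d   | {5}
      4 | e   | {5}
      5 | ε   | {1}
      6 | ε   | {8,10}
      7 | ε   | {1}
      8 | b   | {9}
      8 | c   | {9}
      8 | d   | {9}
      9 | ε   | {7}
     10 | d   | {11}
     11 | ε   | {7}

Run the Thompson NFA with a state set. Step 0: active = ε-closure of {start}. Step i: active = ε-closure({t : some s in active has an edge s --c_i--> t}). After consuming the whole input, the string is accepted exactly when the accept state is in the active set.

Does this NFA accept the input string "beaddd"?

initial (ε-close {0}): {0,2,6,8,10}
'b' @ 1: {1,7,9}  [accepting]
'e' @ 2: {}  — no active states
rest 'addd' ignored (set empty)
end set {} — state 1 not in

Answer: REJECT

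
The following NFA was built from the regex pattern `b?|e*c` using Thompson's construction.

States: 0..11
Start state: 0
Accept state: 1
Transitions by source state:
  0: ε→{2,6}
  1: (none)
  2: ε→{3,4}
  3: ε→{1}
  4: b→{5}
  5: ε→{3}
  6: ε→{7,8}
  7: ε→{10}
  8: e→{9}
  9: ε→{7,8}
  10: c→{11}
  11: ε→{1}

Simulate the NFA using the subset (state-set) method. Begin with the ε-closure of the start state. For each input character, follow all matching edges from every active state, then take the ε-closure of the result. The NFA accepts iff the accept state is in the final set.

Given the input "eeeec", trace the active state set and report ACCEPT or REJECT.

Answer: ACCEPT

Trace:
initial (ε-close {0}): {0,1,2,3,4,6,7,8,10}
'e' @ 1: {7,8,9,10}
'e' @ 2: {7,8,9,10}
'e' @ 3: {7,8,9,10}
'e' @ 4: {7,8,9,10}
'c' @ 5: {1,11}  [accepting]
end set {1,11} — state 1 in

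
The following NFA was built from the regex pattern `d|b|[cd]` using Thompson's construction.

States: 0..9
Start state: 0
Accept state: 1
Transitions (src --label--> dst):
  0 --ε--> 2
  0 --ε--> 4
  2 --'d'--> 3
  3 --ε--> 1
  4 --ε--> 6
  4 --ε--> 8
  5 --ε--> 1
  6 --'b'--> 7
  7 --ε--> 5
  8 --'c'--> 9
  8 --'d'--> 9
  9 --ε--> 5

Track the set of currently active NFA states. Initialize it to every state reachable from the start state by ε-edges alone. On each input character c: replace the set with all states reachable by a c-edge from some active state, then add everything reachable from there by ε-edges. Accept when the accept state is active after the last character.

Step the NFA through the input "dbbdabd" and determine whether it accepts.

Answer: REJECT

Derivation:
start: ε-closure({0}) = {0,2,4,6,8}
'd' @ 1: {1,3,5,9}  ✓accept
'b' @ 2: {}  — dead — no transitions
rest 'bdabd' ignored (set empty)
end set {} — state 1 not in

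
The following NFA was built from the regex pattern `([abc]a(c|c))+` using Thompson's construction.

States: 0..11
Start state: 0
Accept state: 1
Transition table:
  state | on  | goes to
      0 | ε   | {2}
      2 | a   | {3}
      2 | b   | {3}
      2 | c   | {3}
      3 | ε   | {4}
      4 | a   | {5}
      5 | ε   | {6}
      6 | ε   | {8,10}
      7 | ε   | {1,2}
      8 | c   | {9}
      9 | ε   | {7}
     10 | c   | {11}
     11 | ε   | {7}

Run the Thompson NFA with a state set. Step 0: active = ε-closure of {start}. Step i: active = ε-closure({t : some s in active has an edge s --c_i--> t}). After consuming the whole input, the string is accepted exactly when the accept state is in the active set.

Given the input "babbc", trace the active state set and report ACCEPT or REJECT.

Answer: REJECT

Trace:
S₀ = ε-closure({0}) = {0,2}
'b' @ 1: {3,4}
'a' @ 2: {5,6,8,10}
'b' @ 3: {}  — state set empty
rest 'bc' ignored (set empty)
end set {} — state 1 not in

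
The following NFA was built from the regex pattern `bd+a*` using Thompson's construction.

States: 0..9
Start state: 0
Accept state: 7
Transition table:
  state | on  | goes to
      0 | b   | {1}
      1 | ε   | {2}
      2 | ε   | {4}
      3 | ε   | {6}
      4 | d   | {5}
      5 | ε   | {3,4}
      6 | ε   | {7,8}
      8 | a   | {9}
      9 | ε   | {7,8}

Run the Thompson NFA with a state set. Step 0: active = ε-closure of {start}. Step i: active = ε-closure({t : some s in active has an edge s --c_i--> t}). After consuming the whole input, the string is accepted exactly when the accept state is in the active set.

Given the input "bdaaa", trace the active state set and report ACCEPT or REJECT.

Answer: ACCEPT

Derivation:
start: ε-closure({0}) = {0}
'b' @ 1: {1,2,4}
'd' @ 2: {3,4,5,6,7,8}  (accept∈set)
'a' @ 3: {7,8,9}  (accept∈set)
'a' @ 4: {7,8,9}  (accept∈set)
'a' @ 5: {7,8,9}  (accept∈set)
after full input: {7,8,9}  (accept=7 in)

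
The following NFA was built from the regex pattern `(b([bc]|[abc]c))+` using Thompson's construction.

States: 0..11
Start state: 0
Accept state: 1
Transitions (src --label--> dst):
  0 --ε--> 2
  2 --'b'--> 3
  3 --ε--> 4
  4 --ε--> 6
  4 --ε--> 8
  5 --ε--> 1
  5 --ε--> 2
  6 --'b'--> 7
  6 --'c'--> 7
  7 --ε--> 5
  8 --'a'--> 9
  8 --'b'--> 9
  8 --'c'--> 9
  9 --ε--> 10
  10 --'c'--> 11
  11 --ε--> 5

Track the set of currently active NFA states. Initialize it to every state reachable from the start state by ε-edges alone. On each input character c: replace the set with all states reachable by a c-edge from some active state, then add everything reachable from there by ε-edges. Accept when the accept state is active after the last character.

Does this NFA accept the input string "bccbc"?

Answer: ACCEPT

Trace:
S₀ = ε-closure({0}) = {0,2}
'b' @ 1: {3,4,6,8}
'c' @ 2: {1,2,5,7,9,10}  [accepting]
'c' @ 3: {1,2,5,11}  [accepting]
'b' @ 4: {3,4,6,8}
'c' @ 5: {1,2,5,7,9,10}  [accepting]
after full input: {1,2,5,7,9,10}  (accept=1 in)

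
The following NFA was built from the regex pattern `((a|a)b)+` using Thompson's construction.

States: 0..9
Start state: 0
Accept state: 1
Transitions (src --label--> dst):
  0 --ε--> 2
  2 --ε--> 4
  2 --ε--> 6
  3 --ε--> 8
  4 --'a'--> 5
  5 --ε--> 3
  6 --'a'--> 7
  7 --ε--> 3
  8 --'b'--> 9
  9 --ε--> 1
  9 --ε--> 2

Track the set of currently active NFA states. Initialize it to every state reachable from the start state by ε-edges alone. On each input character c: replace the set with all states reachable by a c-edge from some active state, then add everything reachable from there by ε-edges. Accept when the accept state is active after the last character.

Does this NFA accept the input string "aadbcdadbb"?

initial (ε-close {0}): {0,2,4,6}
'a' @ 1: {3,5,7,8}
'a' @ 2: {}  — no active states
rest 'dbcdadbb' ignored (set empty)
after full input: {}  (accept=1 not in)

Answer: REJECT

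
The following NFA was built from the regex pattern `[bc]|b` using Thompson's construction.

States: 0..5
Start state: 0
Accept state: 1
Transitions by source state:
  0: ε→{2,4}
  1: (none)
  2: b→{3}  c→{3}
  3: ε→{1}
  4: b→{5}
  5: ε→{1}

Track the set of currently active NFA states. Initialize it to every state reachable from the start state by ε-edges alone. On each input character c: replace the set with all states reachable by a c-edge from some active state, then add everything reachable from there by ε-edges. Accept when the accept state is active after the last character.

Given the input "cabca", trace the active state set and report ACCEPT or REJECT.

initial (ε-close {0}): {0,2,4}
'c' @ 1: {1,3}  (accept∈set)
'a' @ 2: {}  — state set empty
rest 'bca' ignored (set empty)
after full input: {}  (accept=1 not in)

Answer: REJECT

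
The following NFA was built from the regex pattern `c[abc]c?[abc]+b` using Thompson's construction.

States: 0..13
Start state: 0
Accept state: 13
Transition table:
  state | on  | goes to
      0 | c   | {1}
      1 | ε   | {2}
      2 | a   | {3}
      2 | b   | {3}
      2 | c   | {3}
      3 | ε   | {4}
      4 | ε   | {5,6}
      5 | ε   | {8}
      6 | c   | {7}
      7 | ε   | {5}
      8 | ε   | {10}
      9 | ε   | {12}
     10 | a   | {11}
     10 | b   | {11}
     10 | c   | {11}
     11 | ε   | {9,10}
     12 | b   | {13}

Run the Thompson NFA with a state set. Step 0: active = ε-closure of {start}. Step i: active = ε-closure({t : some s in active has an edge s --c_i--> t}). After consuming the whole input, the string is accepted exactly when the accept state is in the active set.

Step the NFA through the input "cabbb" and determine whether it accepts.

initial (ε-close {0}): {0}
'c' @ 1: {1,2}
'a' @ 2: {3,4,5,6,8,10}
'b' @ 3: {9,10,11,12}
'b' @ 4: {9,10,11,12,13}  [accepting]
'b' @ 5: {9,10,11,12,13}  [accepting]
end set {9,10,11,12,13} — state 13 in

Answer: ACCEPT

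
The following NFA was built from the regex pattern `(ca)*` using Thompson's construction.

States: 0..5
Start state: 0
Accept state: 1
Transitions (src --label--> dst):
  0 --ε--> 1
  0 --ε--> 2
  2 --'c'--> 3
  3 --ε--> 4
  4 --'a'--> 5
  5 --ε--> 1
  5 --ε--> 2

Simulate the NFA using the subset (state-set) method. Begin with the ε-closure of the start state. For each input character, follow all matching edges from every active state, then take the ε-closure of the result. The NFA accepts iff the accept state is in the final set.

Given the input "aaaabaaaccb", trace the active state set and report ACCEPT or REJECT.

Answer: REJECT

Derivation:
S₀ = ε-closure({0}) = {0,1,2}
'a' @ 1: {}  — dead — no transitions
rest 'aaabaaaccb' ignored (set empty)
after full input: {}  (accept=1 not in)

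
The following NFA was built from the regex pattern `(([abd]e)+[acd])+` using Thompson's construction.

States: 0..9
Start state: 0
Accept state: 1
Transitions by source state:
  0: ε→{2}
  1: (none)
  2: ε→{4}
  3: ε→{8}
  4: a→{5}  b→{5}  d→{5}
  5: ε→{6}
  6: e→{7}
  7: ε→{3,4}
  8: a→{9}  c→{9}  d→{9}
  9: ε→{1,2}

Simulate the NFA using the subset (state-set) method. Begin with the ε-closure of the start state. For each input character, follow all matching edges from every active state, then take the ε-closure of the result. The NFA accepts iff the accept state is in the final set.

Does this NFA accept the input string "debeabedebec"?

Answer: ACCEPT

Trace:
S₀ = ε-closure({0}) = {0,2,4}
'd' @ 1: {5,6}
'e' @ 2: {3,4,7,8}
'b' @ 3: {5,6}
'e' @ 4: {3,4,7,8}
'a' @ 5: {1,2,4,5,6,9}  [accepting]
'b' @ 6: {5,6}
'e' @ 7: {3,4,7,8}
'd' @ 8: {1,2,4,5,6,9}  [accepting]
'e' @ 9: {3,4,7,8}
'b' @ 10: {5,6}
'e' @ 11: {3,4,7,8}
'c' @ 12: {1,2,4,9}  [accepting]
final: {1,2,4,9}; accept 1 in set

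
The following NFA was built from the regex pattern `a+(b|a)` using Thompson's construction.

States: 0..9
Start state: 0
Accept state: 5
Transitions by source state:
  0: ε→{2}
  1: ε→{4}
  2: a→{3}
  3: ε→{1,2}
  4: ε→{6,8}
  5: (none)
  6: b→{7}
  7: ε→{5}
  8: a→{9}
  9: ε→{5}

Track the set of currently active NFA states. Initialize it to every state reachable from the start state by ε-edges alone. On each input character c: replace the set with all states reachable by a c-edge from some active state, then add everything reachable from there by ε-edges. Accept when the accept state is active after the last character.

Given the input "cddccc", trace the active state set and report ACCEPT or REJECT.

S₀ = ε-closure({0}) = {0,2}
'c' @ 1: {}  — state set empty
rest 'ddccc' ignored (set empty)
final: {}; accept 5 not in set

Answer: REJECT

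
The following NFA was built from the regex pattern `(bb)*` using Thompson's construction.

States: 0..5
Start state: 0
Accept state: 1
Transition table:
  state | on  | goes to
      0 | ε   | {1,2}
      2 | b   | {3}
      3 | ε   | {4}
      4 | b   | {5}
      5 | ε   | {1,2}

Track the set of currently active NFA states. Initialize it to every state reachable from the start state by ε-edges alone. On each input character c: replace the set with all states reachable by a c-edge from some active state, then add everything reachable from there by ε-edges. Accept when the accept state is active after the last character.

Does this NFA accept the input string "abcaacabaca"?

Answer: REJECT

Steps:
start: ε-closure({0}) = {0,1,2}
'a' @ 1: {}  — dead — no transitions
rest 'bcaacabaca' ignored (set empty)
end set {} — state 1 not in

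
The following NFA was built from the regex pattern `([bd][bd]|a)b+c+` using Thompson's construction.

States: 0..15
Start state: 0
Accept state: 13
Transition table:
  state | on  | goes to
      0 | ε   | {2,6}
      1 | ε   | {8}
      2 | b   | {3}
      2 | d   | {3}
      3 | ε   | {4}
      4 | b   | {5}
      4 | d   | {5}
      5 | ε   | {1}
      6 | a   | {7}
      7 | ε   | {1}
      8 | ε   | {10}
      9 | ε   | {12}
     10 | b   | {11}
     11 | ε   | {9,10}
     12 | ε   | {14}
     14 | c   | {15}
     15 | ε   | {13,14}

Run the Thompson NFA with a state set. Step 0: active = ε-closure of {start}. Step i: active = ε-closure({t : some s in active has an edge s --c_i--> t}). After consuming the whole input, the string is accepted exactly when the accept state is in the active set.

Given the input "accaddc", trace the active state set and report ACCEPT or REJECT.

initial (ε-close {0}): {0,2,6}
'a' @ 1: {1,7,8,10}
'c' @ 2: {}  — state set empty
rest 'caddc' ignored (set empty)
after full input: {}  (accept=13 not in)

Answer: REJECT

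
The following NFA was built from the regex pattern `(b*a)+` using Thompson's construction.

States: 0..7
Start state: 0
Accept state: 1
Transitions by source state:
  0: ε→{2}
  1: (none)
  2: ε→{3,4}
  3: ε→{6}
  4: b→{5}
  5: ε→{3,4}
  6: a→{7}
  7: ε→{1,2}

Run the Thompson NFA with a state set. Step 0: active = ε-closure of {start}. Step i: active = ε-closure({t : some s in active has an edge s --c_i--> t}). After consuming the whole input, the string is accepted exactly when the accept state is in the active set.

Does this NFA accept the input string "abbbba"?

Answer: ACCEPT

Derivation:
initial (ε-close {0}): {0,2,3,4,6}
'a' @ 1: {1,2,3,4,6,7}  (accept∈set)
'b' @ 2: {3,4,5,6}
'b' @ 3: {3,4,5,6}
'b' @ 4: {3,4,5,6}
'b' @ 5: {3,4,5,6}
'a' @ 6: {1,2,3,4,6,7}  (accept∈set)
after full input: {1,2,3,4,6,7}  (accept=1 in)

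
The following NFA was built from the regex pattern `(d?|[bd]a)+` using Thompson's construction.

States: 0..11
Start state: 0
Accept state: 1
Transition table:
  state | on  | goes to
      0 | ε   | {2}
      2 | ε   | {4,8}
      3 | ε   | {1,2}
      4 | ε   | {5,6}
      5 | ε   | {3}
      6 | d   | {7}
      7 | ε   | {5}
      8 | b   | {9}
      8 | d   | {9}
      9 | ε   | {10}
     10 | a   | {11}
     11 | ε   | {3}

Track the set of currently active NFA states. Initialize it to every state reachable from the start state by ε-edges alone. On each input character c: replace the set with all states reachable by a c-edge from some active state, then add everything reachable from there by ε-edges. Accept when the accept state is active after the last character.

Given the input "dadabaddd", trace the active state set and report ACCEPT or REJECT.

initial (ε-close {0}): {0,1,2,3,4,5,6,8}
'd' @ 1: {1,2,3,4,5,6,7,8,9,10}  ✓accept
'a' @ 2: {1,2,3,4,5,6,8,11}  ✓accept
'd' @ 3: {1,2,3,4,5,6,7,8,9,10}  ✓accept
'a' @ 4: {1,2,3,4,5,6,8,11}  ✓accept
'b' @ 5: {9,10}
'a' @ 6: {1,2,3,4,5,6,8,11}  ✓accept
'd' @ 7: {1,2,3,4,5,6,7,8,9,10}  ✓accept
'd' @ 8: {1,2,3,4,5,6,7,8,9,10}  ✓accept
'd' @ 9: {1,2,3,4,5,6,7,8,9,10}  ✓accept
final: {1,2,3,4,5,6,7,8,9,10}; accept 1 in set

Answer: ACCEPT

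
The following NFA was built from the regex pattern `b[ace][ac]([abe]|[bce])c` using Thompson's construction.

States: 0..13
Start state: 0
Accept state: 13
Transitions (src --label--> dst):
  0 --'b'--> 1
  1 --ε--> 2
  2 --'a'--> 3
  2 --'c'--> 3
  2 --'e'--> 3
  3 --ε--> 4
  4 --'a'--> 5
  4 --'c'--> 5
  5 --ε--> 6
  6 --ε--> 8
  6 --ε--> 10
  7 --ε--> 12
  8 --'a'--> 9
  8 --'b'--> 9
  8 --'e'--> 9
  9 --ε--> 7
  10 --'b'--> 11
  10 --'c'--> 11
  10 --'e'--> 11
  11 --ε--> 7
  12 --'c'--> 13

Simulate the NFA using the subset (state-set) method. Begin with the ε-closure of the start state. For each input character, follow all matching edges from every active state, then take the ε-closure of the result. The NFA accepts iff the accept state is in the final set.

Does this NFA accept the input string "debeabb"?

start: ε-closure({0}) = {0}
'd' @ 1: {}  — no active states
rest 'ebeabb' ignored (set empty)
final: {}; accept 13 not in set

Answer: REJECT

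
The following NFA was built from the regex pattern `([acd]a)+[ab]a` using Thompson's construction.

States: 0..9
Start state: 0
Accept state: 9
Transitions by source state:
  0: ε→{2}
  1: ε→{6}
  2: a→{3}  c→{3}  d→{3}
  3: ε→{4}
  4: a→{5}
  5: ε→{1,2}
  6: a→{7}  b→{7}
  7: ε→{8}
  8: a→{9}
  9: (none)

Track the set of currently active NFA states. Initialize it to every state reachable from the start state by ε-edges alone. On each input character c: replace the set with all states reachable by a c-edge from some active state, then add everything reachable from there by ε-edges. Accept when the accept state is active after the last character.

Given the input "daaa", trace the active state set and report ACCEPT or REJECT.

Answer: ACCEPT

Trace:
start: ε-closure({0}) = {0,2}
'd' @ 1: {3,4}
'a' @ 2: {1,2,5,6}
'a' @ 3: {3,4,7,8}
'a' @ 4: {1,2,5,6,9}  [accepting]
end set {1,2,5,6,9} — state 9 in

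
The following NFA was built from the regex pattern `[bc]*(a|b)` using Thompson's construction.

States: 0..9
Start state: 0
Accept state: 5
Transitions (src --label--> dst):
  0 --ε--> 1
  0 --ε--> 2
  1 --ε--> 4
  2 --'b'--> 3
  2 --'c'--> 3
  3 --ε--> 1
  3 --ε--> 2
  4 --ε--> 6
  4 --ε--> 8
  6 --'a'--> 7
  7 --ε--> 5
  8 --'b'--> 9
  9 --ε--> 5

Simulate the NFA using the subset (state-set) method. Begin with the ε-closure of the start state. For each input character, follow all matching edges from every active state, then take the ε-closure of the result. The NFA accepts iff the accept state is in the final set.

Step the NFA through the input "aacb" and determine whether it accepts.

initial (ε-close {0}): {0,1,2,4,6,8}
'a' @ 1: {5,7}  (accept∈set)
'a' @ 2: {}  — no active states
rest 'cb' ignored (set empty)
after full input: {}  (accept=5 not in)

Answer: REJECT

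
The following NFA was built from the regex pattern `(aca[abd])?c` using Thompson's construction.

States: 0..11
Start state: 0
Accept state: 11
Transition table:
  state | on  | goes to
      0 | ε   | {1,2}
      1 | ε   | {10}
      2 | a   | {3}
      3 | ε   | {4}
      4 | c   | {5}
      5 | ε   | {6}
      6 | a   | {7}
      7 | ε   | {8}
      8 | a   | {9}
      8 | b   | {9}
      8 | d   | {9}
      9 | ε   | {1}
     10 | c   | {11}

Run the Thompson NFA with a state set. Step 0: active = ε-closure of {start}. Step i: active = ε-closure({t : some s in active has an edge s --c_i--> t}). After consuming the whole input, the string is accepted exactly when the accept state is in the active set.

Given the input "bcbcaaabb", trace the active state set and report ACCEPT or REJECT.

Answer: REJECT

Trace:
initial (ε-close {0}): {0,1,2,10}
'b' @ 1: {}  — no active states
rest 'cbcaaabb' ignored (set empty)
end set {} — state 11 not in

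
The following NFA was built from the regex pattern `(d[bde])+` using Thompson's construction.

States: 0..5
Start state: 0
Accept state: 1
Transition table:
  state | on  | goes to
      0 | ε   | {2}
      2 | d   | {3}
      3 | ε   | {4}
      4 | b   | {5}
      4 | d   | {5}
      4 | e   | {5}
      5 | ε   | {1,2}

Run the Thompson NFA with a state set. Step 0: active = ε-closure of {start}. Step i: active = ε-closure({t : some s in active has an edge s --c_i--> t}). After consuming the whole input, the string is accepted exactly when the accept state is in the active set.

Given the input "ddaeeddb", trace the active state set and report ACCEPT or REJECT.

Answer: REJECT

Trace:
start: ε-closure({0}) = {0,2}
'd' @ 1: {3,4}
'd' @ 2: {1,2,5}  (accept∈set)
'a' @ 3: {}  — no active states
rest 'eeddb' ignored (set empty)
final: {}; accept 1 not in set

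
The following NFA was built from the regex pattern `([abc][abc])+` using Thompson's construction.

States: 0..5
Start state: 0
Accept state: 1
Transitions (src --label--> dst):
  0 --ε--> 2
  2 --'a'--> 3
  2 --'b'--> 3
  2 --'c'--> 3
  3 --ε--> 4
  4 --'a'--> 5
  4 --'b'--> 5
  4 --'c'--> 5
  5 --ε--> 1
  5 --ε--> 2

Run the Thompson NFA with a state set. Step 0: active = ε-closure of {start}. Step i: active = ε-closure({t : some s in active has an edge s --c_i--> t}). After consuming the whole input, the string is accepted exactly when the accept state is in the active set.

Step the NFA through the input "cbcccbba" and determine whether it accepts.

Answer: ACCEPT

Trace:
S₀ = ε-closure({0}) = {0,2}
'c' @ 1: {3,4}
'b' @ 2: {1,2,5}  [accepting]
'c' @ 3: {3,4}
'c' @ 4: {1,2,5}  [accepting]
'c' @ 5: {3,4}
'b' @ 6: {1,2,5}  [accepting]
'b' @ 7: {3,4}
'a' @ 8: {1,2,5}  [accepting]
final: {1,2,5}; accept 1 in set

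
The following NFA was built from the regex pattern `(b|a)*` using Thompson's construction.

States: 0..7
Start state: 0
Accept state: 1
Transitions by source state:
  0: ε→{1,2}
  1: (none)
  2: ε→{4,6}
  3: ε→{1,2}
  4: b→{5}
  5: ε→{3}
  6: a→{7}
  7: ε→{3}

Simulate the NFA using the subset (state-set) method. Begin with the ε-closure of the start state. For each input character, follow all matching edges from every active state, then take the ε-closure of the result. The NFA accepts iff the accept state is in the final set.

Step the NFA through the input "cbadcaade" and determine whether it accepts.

Answer: REJECT

Steps:
initial (ε-close {0}): {0,1,2,4,6}
'c' @ 1: {}  — state set empty
rest 'badcaade' ignored (set empty)
final: {}; accept 1 not in set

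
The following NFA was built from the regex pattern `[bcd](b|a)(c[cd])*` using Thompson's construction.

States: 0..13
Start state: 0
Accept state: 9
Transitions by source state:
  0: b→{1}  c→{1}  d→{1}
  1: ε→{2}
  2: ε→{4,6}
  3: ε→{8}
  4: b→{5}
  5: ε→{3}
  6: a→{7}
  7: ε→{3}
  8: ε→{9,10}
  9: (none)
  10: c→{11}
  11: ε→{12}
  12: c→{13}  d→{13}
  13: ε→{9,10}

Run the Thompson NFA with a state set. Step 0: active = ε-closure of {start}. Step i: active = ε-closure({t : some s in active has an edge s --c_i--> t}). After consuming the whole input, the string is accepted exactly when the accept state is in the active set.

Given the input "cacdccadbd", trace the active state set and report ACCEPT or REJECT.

Answer: REJECT

Derivation:
start: ε-closure({0}) = {0}
'c' @ 1: {1,2,4,6}
'a' @ 2: {3,7,8,9,10}  ✓accept
'c' @ 3: {11,12}
'd' @ 4: {9,10,13}  ✓accept
'c' @ 5: {11,12}
'c' @ 6: {9,10,13}  ✓accept
'a' @ 7: {}  — state set empty
rest 'dbd' ignored (set empty)
final: {}; accept 9 not in set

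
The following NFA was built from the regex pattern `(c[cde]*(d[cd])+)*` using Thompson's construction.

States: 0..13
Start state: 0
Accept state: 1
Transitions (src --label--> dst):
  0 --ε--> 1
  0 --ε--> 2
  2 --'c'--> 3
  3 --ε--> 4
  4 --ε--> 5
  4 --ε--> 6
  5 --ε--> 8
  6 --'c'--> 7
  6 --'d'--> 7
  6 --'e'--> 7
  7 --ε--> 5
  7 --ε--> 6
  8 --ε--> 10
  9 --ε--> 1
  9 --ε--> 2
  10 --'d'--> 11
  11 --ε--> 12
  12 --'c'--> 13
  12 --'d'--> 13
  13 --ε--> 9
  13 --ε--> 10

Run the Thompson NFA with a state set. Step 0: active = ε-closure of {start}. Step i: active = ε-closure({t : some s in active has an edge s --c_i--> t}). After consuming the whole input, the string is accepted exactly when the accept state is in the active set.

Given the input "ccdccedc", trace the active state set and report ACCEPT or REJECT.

initial (ε-close {0}): {0,1,2}
'c' @ 1: {3,4,5,6,8,10}
'c' @ 2: {5,6,7,8,10}
'd' @ 3: {5,6,7,8,10,11,12}
'c' @ 4: {1,2,5,6,7,8,9,10,13}  ✓accept
'c' @ 5: {3,4,5,6,7,8,10}
'e' @ 6: {5,6,7,8,10}
'd' @ 7: {5,6,7,8,10,11,12}
'c' @ 8: {1,2,5,6,7,8,9,10,13}  ✓accept
final: {1,2,5,6,7,8,9,10,13}; accept 1 in set

Answer: ACCEPT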